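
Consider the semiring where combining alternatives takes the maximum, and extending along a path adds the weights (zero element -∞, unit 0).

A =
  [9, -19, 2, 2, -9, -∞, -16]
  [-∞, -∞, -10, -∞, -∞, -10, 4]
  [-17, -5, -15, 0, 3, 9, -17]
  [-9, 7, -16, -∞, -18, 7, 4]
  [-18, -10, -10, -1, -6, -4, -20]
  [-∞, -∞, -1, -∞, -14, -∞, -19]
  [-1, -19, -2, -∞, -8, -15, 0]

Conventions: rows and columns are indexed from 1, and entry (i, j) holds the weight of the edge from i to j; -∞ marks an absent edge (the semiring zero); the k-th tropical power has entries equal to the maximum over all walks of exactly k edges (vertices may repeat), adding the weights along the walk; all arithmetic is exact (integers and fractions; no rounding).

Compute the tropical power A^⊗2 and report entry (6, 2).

A^⊗2:
  [18, 9, 11, 11, 5, 11, 6]
  [3, -15, 2, -10, -4, -1, 4]
  [-8, 7, 8, 2, -3, 7, 4]
  [3, -15, 6, -7, -4, -3, 11]
  [-9, 6, -5, -7, -7, 6, 3]
  [-18, -6, -16, -1, 2, 8, -18]
  [8, -7, 1, 1, 1, 7, 0]
Key observation: the optimum is the walk 6->3->2, with weight (-1) + (-5) = -6.
Optimal value attained by: walk 6->3->2.
Answer: (A^⊗2)[6][2] = -6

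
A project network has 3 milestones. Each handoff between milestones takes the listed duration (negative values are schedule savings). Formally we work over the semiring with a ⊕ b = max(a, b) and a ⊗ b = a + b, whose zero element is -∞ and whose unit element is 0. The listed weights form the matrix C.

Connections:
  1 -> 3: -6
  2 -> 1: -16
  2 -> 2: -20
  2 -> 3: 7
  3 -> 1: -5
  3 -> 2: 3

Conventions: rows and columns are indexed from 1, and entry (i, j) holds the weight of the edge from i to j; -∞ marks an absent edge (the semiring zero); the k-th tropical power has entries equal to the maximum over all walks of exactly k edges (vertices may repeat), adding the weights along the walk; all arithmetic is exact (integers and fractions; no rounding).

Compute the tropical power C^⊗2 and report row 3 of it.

C^⊗2:
  [-11, -3, -∞]
  [2, 10, -13]
  [-13, -17, 10]
Answer: row 3 of C^⊗2 = [-13, -17, 10]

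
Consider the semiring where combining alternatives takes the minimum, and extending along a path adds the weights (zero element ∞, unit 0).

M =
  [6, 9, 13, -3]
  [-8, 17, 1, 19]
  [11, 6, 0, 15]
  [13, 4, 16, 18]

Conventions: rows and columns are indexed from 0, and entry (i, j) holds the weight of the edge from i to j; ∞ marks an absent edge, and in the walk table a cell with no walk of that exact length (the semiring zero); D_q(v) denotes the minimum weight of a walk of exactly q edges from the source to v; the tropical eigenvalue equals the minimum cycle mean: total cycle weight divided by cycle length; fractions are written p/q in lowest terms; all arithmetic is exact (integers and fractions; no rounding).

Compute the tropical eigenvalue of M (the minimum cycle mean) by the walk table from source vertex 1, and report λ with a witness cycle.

q=0: [∞, 0, ∞, ∞]
q=1: [-8, 17, 1, 19]
q=2: [-2, 1, 1, -11]
q=3: [-7, -7, 1, -5]
q=4: [-15, -1, -6, -10]
Optimal cycle mean attained by: cycle 0->3->1->0, total (-3) + 4 + (-8), length 3.
Answer: λ = -7/3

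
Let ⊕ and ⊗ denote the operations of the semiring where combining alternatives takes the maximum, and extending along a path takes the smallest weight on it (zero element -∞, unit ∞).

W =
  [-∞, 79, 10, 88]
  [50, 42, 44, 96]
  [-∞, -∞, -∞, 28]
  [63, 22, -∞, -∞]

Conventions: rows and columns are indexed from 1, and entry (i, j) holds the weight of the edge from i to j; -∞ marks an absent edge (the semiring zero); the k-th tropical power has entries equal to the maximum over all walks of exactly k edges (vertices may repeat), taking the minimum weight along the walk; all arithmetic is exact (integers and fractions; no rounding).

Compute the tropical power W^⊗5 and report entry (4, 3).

W^⊗2:
  [63, 42, 44, 79]
  [63, 50, 42, 50]
  [28, 22, -∞, -∞]
  [22, 63, 22, 63]
W^⊗3:
  [63, 63, 42, 63]
  [50, 63, 44, 63]
  [22, 28, 22, 28]
  [63, 42, 44, 63]
W^⊗4:
  [63, 63, 44, 63]
  [63, 50, 44, 63]
  [28, 28, 28, 28]
  [63, 63, 42, 63]
W^⊗5:
  [63, 63, 44, 63]
  [63, 63, 44, 63]
  [28, 28, 28, 28]
  [63, 63, 44, 63]
Key observation: the optimum is the walk 4->1->2->1->2->3, with weight 63 min 79 min 50 min 79 min 44 = 44.
Optimal value attained by: walk 4->1->2->1->2->3.
Answer: (W^⊗5)[4][3] = 44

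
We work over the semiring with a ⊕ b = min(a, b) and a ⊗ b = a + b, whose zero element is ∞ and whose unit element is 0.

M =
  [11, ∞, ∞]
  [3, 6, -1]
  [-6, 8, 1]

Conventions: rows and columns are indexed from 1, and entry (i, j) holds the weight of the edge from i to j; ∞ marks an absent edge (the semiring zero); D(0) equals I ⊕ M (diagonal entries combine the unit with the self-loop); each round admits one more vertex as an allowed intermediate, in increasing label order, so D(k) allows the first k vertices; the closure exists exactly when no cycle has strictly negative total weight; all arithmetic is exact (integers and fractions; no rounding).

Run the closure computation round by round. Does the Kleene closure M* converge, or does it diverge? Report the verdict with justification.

D(0):
  [0, ∞, ∞]
  [3, 0, -1]
  [-6, 8, 0]
D(1):
  [0, ∞, ∞]
  [3, 0, -1]
  [-6, 8, 0]
D(2):
  [0, ∞, ∞]
  [3, 0, -1]
  [-6, 8, 0]
D(3):
  [0, ∞, ∞]
  [-7, 0, -1]
  [-6, 8, 0]
Key observation: every diagonal entry stays at the unit through all rounds, so no improving cycle exists.
Answer: CONVERGES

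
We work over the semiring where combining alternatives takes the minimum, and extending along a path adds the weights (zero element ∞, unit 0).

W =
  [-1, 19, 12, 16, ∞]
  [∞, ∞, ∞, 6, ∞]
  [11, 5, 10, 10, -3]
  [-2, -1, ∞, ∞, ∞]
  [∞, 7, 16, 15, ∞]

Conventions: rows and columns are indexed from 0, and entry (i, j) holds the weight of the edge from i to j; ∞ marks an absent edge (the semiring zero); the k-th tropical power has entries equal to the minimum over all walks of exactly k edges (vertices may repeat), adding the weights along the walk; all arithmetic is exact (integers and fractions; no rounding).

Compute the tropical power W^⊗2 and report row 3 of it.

W^⊗2:
  [-2, 15, 11, 15, 9]
  [4, 5, ∞, ∞, ∞]
  [8, 4, 13, 11, 7]
  [-3, 17, 10, 5, ∞]
  [13, 14, 26, 13, 13]
Answer: row 3 of W^⊗2 = [-3, 17, 10, 5, ∞]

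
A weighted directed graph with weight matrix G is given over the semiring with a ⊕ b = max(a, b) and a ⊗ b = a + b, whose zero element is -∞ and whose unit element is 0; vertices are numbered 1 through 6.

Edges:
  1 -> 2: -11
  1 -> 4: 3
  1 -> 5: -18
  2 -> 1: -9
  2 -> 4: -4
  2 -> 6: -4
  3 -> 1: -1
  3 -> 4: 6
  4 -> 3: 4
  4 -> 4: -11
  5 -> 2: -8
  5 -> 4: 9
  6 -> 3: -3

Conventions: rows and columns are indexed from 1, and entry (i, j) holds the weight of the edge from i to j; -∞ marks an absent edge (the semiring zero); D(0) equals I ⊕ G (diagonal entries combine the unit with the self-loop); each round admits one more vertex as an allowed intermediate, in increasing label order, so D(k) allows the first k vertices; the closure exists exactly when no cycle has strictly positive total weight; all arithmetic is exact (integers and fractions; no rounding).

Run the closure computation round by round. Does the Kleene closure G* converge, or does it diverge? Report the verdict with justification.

D(0):
  [0, -11, -∞, 3, -18, -∞]
  [-9, 0, -∞, -4, -∞, -4]
  [-1, -∞, 0, 6, -∞, -∞]
  [-∞, -∞, 4, 0, -∞, -∞]
  [-∞, -8, -∞, 9, 0, -∞]
  [-∞, -∞, -3, -∞, -∞, 0]
D(1):
  [0, -11, -∞, 3, -18, -∞]
  [-9, 0, -∞, -4, -27, -4]
  [-1, -12, 0, 6, -19, -∞]
  [-∞, -∞, 4, 0, -∞, -∞]
  [-∞, -8, -∞, 9, 0, -∞]
  [-∞, -∞, -3, -∞, -∞, 0]
D(2):
  [0, -11, -∞, 3, -18, -15]
  [-9, 0, -∞, -4, -27, -4]
  [-1, -12, 0, 6, -19, -16]
  [-∞, -∞, 4, 0, -∞, -∞]
  [-17, -8, -∞, 9, 0, -12]
  [-∞, -∞, -3, -∞, -∞, 0]
Detection: at round 3, diagonal entry (4, 4) turns strictly positive.
Key observation: the cycle 4->3->1->4 has total weight 4 + (-1) + 3, which is strictly positive.
Answer: DIVERGES — positive cycle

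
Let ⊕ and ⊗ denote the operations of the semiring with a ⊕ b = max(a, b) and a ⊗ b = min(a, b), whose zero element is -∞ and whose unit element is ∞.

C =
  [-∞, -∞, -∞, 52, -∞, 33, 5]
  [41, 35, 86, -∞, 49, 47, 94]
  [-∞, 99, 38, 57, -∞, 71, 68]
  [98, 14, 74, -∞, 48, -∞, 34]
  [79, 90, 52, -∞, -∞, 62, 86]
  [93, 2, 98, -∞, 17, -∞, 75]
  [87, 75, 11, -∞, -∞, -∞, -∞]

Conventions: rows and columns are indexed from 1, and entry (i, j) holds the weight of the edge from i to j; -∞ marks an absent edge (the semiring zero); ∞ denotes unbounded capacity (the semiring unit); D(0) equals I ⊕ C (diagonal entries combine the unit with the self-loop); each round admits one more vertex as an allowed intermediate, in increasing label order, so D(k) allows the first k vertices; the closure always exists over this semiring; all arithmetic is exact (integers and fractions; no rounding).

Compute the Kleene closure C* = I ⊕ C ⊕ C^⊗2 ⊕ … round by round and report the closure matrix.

D(0):
  [∞, -∞, -∞, 52, -∞, 33, 5]
  [41, ∞, 86, -∞, 49, 47, 94]
  [-∞, 99, ∞, 57, -∞, 71, 68]
  [98, 14, 74, ∞, 48, -∞, 34]
  [79, 90, 52, -∞, ∞, 62, 86]
  [93, 2, 98, -∞, 17, ∞, 75]
  [87, 75, 11, -∞, -∞, -∞, ∞]
D(1):
  [∞, -∞, -∞, 52, -∞, 33, 5]
  [41, ∞, 86, 41, 49, 47, 94]
  [-∞, 99, ∞, 57, -∞, 71, 68]
  [98, 14, 74, ∞, 48, 33, 34]
  [79, 90, 52, 52, ∞, 62, 86]
  [93, 2, 98, 52, 17, ∞, 75]
  [87, 75, 11, 52, -∞, 33, ∞]
D(2):
  [∞, -∞, -∞, 52, -∞, 33, 5]
  [41, ∞, 86, 41, 49, 47, 94]
  [41, 99, ∞, 57, 49, 71, 94]
  [98, 14, 74, ∞, 48, 33, 34]
  [79, 90, 86, 52, ∞, 62, 90]
  [93, 2, 98, 52, 17, ∞, 75]
  [87, 75, 75, 52, 49, 47, ∞]
D(3):
  [∞, -∞, -∞, 52, -∞, 33, 5]
  [41, ∞, 86, 57, 49, 71, 94]
  [41, 99, ∞, 57, 49, 71, 94]
  [98, 74, 74, ∞, 49, 71, 74]
  [79, 90, 86, 57, ∞, 71, 90]
  [93, 98, 98, 57, 49, ∞, 94]
  [87, 75, 75, 57, 49, 71, ∞]
D(4):
  [∞, 52, 52, 52, 49, 52, 52]
  [57, ∞, 86, 57, 49, 71, 94]
  [57, 99, ∞, 57, 49, 71, 94]
  [98, 74, 74, ∞, 49, 71, 74]
  [79, 90, 86, 57, ∞, 71, 90]
  [93, 98, 98, 57, 49, ∞, 94]
  [87, 75, 75, 57, 49, 71, ∞]
D(5):
  [∞, 52, 52, 52, 49, 52, 52]
  [57, ∞, 86, 57, 49, 71, 94]
  [57, 99, ∞, 57, 49, 71, 94]
  [98, 74, 74, ∞, 49, 71, 74]
  [79, 90, 86, 57, ∞, 71, 90]
  [93, 98, 98, 57, 49, ∞, 94]
  [87, 75, 75, 57, 49, 71, ∞]
D(6):
  [∞, 52, 52, 52, 49, 52, 52]
  [71, ∞, 86, 57, 49, 71, 94]
  [71, 99, ∞, 57, 49, 71, 94]
  [98, 74, 74, ∞, 49, 71, 74]
  [79, 90, 86, 57, ∞, 71, 90]
  [93, 98, 98, 57, 49, ∞, 94]
  [87, 75, 75, 57, 49, 71, ∞]
D(7):
  [∞, 52, 52, 52, 49, 52, 52]
  [87, ∞, 86, 57, 49, 71, 94]
  [87, 99, ∞, 57, 49, 71, 94]
  [98, 74, 74, ∞, 49, 71, 74]
  [87, 90, 86, 57, ∞, 71, 90]
  [93, 98, 98, 57, 49, ∞, 94]
  [87, 75, 75, 57, 49, 71, ∞]
Answer: C* = [[∞, 52, 52, 52, 49, 52, 52], [87, ∞, 86, 57, 49, 71, 94], [87, 99, ∞, 57, 49, 71, 94], [98, 74, 74, ∞, 49, 71, 74], [87, 90, 86, 57, ∞, 71, 90], [93, 98, 98, 57, 49, ∞, 94], [87, 75, 75, 57, 49, 71, ∞]]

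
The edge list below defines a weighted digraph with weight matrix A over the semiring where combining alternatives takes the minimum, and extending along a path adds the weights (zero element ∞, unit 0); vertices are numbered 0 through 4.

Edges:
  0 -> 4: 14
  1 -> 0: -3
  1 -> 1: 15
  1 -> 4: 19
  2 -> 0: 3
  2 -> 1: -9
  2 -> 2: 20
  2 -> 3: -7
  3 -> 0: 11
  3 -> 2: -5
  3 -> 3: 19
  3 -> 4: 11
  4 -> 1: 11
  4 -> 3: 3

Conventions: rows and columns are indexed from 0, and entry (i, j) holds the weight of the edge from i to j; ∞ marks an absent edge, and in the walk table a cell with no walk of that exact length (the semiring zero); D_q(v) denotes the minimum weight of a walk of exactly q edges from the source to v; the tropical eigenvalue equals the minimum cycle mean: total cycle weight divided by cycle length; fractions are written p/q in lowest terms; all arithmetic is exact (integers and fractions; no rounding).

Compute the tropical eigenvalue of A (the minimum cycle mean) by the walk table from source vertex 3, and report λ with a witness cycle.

q=0: [∞, ∞, ∞, 0, ∞]
q=1: [11, ∞, -5, 19, 11]
q=2: [-2, -14, 14, -12, 25]
q=3: [-17, 1, -17, 7, -1]
q=4: [-14, -26, 2, -24, -3]
q=5: [-29, -11, -29, -5, -13]
Optimal cycle mean attained by: cycle 2->3->2, total (-7) + (-5), length 2.
Answer: λ = -6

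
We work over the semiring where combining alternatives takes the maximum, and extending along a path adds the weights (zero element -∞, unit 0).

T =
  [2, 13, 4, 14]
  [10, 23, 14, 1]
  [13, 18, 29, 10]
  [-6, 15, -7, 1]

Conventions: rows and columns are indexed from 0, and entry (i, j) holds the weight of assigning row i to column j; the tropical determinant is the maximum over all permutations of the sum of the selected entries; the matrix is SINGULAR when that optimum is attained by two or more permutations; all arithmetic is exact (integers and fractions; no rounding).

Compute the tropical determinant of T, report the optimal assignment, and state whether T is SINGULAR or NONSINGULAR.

σ = (0, 1, 2, 3): 2 + 23 + 29 + 1 = 55
σ = (0, 1, 3, 2): 2 + 23 + 10 + (-7) = 28
σ = (0, 2, 1, 3): 2 + 14 + 18 + 1 = 35
σ = (0, 2, 3, 1): 2 + 14 + 10 + 15 = 41
σ = (0, 3, 1, 2): 2 + 1 + 18 + (-7) = 14
σ = (0, 3, 2, 1): 2 + 1 + 29 + 15 = 47
σ = (1, 0, 2, 3): 13 + 10 + 29 + 1 = 53
σ = (1, 0, 3, 2): 13 + 10 + 10 + (-7) = 26
σ = (1, 2, 0, 3): 13 + 14 + 13 + 1 = 41
σ = (1, 2, 3, 0): 13 + 14 + 10 + (-6) = 31
σ = (1, 3, 0, 2): 13 + 1 + 13 + (-7) = 20
σ = (1, 3, 2, 0): 13 + 1 + 29 + (-6) = 37
σ = (2, 0, 1, 3): 4 + 10 + 18 + 1 = 33
σ = (2, 0, 3, 1): 4 + 10 + 10 + 15 = 39
σ = (2, 1, 0, 3): 4 + 23 + 13 + 1 = 41
σ = (2, 1, 3, 0): 4 + 23 + 10 + (-6) = 31
σ = (2, 3, 0, 1): 4 + 1 + 13 + 15 = 33
σ = (2, 3, 1, 0): 4 + 1 + 18 + (-6) = 17
σ = (3, 0, 1, 2): 14 + 10 + 18 + (-7) = 35
σ = (3, 0, 2, 1): 14 + 10 + 29 + 15 = 68
σ = (3, 1, 0, 2): 14 + 23 + 13 + (-7) = 43
σ = (3, 1, 2, 0): 14 + 23 + 29 + (-6) = 60
σ = (3, 2, 0, 1): 14 + 14 + 13 + 15 = 56
σ = (3, 2, 1, 0): 14 + 14 + 18 + (-6) = 40
Optimal value attained by: σ = (3, 0, 2, 1).
Answer: det⊕(T) = 68; verdict: NONSINGULAR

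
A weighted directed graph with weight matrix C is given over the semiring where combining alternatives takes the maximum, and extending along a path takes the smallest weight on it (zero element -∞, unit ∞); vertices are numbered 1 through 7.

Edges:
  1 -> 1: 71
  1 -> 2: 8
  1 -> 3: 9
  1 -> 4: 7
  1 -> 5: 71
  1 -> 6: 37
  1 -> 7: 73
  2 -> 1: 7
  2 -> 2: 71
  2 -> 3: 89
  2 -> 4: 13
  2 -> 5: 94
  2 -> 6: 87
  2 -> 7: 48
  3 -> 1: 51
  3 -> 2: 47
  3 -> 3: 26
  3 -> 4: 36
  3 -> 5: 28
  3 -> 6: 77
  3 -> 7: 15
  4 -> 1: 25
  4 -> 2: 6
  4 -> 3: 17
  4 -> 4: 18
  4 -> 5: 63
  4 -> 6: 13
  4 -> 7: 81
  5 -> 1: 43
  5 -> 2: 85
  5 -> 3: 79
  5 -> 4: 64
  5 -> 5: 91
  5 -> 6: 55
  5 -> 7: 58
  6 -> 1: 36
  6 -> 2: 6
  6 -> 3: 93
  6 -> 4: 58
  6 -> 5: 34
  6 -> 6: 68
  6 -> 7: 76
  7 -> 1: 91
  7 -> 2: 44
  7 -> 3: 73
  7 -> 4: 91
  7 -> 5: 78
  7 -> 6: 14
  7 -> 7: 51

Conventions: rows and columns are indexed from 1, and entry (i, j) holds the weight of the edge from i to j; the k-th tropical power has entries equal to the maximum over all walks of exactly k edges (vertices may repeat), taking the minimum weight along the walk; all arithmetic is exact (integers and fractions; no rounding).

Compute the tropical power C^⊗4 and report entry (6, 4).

C^⊗2:
  [73, 71, 73, 73, 73, 55, 71]
  [51, 85, 87, 64, 91, 77, 76]
  [51, 47, 77, 58, 51, 68, 76]
  [81, 63, 73, 81, 78, 55, 58]
  [58, 85, 85, 64, 91, 85, 64]
  [76, 47, 73, 76, 76, 77, 68]
  [71, 78, 78, 64, 78, 73, 81]
C^⊗3:
  [71, 73, 73, 71, 73, 73, 73]
  [76, 85, 85, 76, 91, 85, 76]
  [76, 51, 73, 76, 76, 77, 68]
  [71, 78, 78, 64, 78, 73, 81]
  [64, 85, 85, 64, 91, 85, 76]
  [71, 76, 77, 68, 76, 73, 76]
  [81, 78, 78, 81, 78, 78, 73]
C^⊗4:
  [73, 73, 73, 73, 73, 73, 73]
  [76, 85, 85, 76, 91, 85, 76]
  [71, 76, 77, 68, 76, 73, 76]
  [81, 78, 78, 81, 78, 78, 73]
  [76, 85, 85, 76, 91, 85, 76]
  [76, 76, 76, 76, 76, 77, 73]
  [73, 78, 78, 73, 78, 78, 81]
Key observation: the optimum is the walk 6->3->6->7->4, with weight 93 min 77 min 76 min 91 = 76.
Optimal value attained by: walk 6->3->6->7->4.
Answer: (C^⊗4)[6][4] = 76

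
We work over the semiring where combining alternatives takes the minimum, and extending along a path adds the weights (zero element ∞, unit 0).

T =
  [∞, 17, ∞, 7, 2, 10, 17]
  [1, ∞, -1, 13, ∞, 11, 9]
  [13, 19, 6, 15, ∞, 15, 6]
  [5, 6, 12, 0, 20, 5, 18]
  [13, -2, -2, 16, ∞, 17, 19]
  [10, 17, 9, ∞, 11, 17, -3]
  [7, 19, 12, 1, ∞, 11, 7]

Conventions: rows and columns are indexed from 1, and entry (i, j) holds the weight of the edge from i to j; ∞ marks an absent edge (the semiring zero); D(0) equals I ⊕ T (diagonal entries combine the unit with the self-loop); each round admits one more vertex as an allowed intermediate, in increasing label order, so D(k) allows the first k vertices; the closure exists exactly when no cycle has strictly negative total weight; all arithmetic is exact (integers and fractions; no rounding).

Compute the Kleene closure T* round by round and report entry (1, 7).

D(0):
  [0, 17, ∞, 7, 2, 10, 17]
  [1, 0, -1, 13, ∞, 11, 9]
  [13, 19, 0, 15, ∞, 15, 6]
  [5, 6, 12, 0, 20, 5, 18]
  [13, -2, -2, 16, 0, 17, 19]
  [10, 17, 9, ∞, 11, 0, -3]
  [7, 19, 12, 1, ∞, 11, 0]
D(1):
  [0, 17, ∞, 7, 2, 10, 17]
  [1, 0, -1, 8, 3, 11, 9]
  [13, 19, 0, 15, 15, 15, 6]
  [5, 6, 12, 0, 7, 5, 18]
  [13, -2, -2, 16, 0, 17, 19]
  [10, 17, 9, 17, 11, 0, -3]
  [7, 19, 12, 1, 9, 11, 0]
D(2):
  [0, 17, 16, 7, 2, 10, 17]
  [1, 0, -1, 8, 3, 11, 9]
  [13, 19, 0, 15, 15, 15, 6]
  [5, 6, 5, 0, 7, 5, 15]
  [-1, -2, -3, 6, 0, 9, 7]
  [10, 17, 9, 17, 11, 0, -3]
  [7, 19, 12, 1, 9, 11, 0]
D(3):
  [0, 17, 16, 7, 2, 10, 17]
  [1, 0, -1, 8, 3, 11, 5]
  [13, 19, 0, 15, 15, 15, 6]
  [5, 6, 5, 0, 7, 5, 11]
  [-1, -2, -3, 6, 0, 9, 3]
  [10, 17, 9, 17, 11, 0, -3]
  [7, 19, 12, 1, 9, 11, 0]
D(4):
  [0, 13, 12, 7, 2, 10, 17]
  [1, 0, -1, 8, 3, 11, 5]
  [13, 19, 0, 15, 15, 15, 6]
  [5, 6, 5, 0, 7, 5, 11]
  [-1, -2, -3, 6, 0, 9, 3]
  [10, 17, 9, 17, 11, 0, -3]
  [6, 7, 6, 1, 8, 6, 0]
D(5):
  [0, 0, -1, 7, 2, 10, 5]
  [1, 0, -1, 8, 3, 11, 5]
  [13, 13, 0, 15, 15, 15, 6]
  [5, 5, 4, 0, 7, 5, 10]
  [-1, -2, -3, 6, 0, 9, 3]
  [10, 9, 8, 17, 11, 0, -3]
  [6, 6, 5, 1, 8, 6, 0]
D(6):
  [0, 0, -1, 7, 2, 10, 5]
  [1, 0, -1, 8, 3, 11, 5]
  [13, 13, 0, 15, 15, 15, 6]
  [5, 5, 4, 0, 7, 5, 2]
  [-1, -2, -3, 6, 0, 9, 3]
  [10, 9, 8, 17, 11, 0, -3]
  [6, 6, 5, 1, 8, 6, 0]
D(7):
  [0, 0, -1, 6, 2, 10, 5]
  [1, 0, -1, 6, 3, 11, 5]
  [12, 12, 0, 7, 14, 12, 6]
  [5, 5, 4, 0, 7, 5, 2]
  [-1, -2, -3, 4, 0, 9, 3]
  [3, 3, 2, -2, 5, 0, -3]
  [6, 6, 5, 1, 8, 6, 0]
Answer: T*[1][7] = 5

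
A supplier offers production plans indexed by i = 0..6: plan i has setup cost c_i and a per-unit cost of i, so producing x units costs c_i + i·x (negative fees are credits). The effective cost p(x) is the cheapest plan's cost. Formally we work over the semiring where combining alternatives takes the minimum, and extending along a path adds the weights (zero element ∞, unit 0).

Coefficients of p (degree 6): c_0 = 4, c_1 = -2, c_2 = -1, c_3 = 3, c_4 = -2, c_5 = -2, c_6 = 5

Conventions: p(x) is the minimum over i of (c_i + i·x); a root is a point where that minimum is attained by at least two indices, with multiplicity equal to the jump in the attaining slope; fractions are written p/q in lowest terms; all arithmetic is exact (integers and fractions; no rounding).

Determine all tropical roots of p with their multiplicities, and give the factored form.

hull edge (i=0, c=4) to (i=1, c=-2): slope -6, span 1
hull edge (i=1, c=-2) to (i=5, c=-2): slope 0, span 4
hull edge (i=5, c=-2) to (i=6, c=5): slope 7, span 1
Factored form: p(x) = 5 ⊗ (x ⊕ (-7)) ⊗ (x ⊕ 0) ⊗ (x ⊕ 0) ⊗ (x ⊕ 0) ⊗ (x ⊕ 0) ⊗ (x ⊕ 6)
Answer: roots = -7 (mult 1), 0 (mult 4), 6 (mult 1)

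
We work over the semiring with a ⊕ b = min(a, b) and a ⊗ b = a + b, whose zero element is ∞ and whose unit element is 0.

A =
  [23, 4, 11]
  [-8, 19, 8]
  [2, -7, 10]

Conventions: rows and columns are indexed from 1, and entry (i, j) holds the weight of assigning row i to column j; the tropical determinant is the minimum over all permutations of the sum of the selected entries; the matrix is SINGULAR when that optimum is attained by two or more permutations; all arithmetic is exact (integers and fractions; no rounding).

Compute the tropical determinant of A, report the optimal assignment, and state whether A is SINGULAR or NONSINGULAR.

σ = (1, 2, 3): 23 + 19 + 10 = 52
σ = (1, 3, 2): 23 + 8 + (-7) = 24
σ = (2, 1, 3): 4 + (-8) + 10 = 6
σ = (2, 3, 1): 4 + 8 + 2 = 14
σ = (3, 1, 2): 11 + (-8) + (-7) = -4
σ = (3, 2, 1): 11 + 19 + 2 = 32
Optimal value attained by: σ = (3, 1, 2).
Answer: det⊕(A) = -4; verdict: NONSINGULAR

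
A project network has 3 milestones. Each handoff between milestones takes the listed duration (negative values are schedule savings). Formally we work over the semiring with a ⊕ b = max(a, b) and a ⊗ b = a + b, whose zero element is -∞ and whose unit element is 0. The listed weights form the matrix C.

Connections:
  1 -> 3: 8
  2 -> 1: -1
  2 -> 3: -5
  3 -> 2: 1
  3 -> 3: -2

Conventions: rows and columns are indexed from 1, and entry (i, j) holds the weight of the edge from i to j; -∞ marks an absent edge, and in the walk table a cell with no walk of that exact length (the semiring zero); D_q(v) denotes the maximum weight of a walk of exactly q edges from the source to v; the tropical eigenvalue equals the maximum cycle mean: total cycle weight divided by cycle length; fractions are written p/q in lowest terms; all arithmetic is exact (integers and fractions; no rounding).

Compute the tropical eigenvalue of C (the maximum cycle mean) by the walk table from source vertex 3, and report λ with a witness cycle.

q=0: [-∞, -∞, 0]
q=1: [-∞, 1, -2]
q=2: [0, -1, -4]
q=3: [-2, -3, 8]
Optimal cycle mean attained by: cycle 1->3->2->1, total 8 + 1 + (-1), length 3.
Answer: λ = 8/3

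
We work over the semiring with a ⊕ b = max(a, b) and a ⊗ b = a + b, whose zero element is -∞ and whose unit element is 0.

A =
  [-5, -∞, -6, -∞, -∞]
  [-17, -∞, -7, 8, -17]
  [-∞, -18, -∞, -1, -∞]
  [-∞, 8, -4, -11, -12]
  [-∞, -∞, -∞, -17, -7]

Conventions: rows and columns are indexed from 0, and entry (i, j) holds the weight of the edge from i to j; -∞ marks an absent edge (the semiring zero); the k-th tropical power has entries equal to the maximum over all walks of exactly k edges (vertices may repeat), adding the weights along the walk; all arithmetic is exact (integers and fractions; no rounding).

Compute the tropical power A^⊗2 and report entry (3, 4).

A^⊗2:
  [-10, -24, -11, -7, -∞]
  [-22, 16, 4, -3, -4]
  [-35, 7, -5, -10, -13]
  [-9, -3, 1, 16, -9]
  [-∞, -9, -21, -24, -14]
Key observation: the optimum is the walk 3->1->4, with weight 8 + (-17) = -9.
Optimal value attained by: walk 3->1->4.
Answer: (A^⊗2)[3][4] = -9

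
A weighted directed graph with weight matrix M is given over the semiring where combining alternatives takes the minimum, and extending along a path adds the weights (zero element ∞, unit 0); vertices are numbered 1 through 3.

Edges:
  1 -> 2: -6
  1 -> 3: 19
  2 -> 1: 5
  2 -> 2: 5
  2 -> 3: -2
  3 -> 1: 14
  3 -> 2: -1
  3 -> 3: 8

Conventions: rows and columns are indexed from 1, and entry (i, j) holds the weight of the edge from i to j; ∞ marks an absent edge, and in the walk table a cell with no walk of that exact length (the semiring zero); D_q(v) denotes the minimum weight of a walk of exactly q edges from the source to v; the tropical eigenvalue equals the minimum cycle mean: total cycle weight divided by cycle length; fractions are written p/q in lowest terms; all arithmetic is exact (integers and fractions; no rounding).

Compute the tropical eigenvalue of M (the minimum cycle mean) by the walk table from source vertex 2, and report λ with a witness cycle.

q=0: [∞, 0, ∞]
q=1: [5, 5, -2]
q=2: [10, -3, 3]
q=3: [2, 2, -5]
Optimal cycle mean attained by: cycle 2->3->2, total (-2) + (-1), length 2.
Answer: λ = -3/2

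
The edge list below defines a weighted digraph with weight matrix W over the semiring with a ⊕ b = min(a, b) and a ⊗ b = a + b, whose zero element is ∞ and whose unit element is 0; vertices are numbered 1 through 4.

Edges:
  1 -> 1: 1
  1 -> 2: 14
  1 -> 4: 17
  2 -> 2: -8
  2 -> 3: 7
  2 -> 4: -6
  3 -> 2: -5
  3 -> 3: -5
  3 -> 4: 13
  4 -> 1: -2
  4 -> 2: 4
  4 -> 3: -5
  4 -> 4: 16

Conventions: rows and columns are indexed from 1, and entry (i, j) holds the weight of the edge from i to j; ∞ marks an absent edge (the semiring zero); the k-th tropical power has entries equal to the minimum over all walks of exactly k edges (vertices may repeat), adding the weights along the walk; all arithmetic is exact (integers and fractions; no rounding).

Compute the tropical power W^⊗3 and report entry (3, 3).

W^⊗2:
  [2, 6, 12, 8]
  [-8, -16, -11, -14]
  [11, -13, -10, -11]
  [-1, -10, -10, -2]
W^⊗3:
  [3, -2, 3, 0]
  [-16, -24, -19, -22]
  [-13, -21, -16, -19]
  [-4, -18, -15, -16]
Key observation: the optimum is the walk 3->2->4->3, with weight (-5) + (-6) + (-5) = -16.
Optimal value attained by: walk 3->2->4->3.
Answer: (W^⊗3)[3][3] = -16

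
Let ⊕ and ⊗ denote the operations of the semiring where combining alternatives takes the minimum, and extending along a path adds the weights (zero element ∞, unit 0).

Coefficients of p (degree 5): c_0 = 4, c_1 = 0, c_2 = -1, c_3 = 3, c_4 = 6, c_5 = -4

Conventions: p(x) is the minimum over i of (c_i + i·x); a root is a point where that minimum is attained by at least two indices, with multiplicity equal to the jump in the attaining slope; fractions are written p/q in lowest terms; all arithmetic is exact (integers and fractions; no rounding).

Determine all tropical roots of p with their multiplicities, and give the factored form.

hull edge (i=0, c=4) to (i=1, c=0): slope -4, span 1
hull edge (i=1, c=0) to (i=5, c=-4): slope -1, span 4
Factored form: p(x) = -4 ⊗ (x ⊕ 1) ⊗ (x ⊕ 1) ⊗ (x ⊕ 1) ⊗ (x ⊕ 1) ⊗ (x ⊕ 4)
Answer: roots = 1 (mult 4), 4 (mult 1)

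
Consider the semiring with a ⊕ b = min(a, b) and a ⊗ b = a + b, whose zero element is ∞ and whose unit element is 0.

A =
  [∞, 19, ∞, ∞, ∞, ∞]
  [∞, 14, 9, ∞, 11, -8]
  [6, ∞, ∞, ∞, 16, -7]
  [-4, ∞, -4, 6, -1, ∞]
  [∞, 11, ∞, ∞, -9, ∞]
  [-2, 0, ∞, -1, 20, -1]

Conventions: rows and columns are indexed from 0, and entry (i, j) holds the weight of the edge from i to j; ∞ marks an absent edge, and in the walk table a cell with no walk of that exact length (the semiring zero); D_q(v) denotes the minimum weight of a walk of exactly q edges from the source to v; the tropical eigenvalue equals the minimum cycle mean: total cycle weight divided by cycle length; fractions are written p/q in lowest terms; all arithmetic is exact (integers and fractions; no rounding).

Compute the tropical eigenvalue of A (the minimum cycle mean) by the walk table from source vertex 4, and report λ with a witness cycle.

q=0: [∞, ∞, ∞, ∞, 0, ∞]
q=1: [∞, 11, ∞, ∞, -9, ∞]
q=2: [∞, 2, 20, ∞, -18, 3]
q=3: [1, -7, 11, 2, -27, -6]
q=4: [-8, -16, -2, -7, -36, -15]
q=5: [-17, -25, -11, -16, -45, -24]
q=6: [-26, -34, -20, -25, -54, -33]
Optimal cycle mean attained by: cycle 4->4, total (-9), length 1.
Answer: λ = -9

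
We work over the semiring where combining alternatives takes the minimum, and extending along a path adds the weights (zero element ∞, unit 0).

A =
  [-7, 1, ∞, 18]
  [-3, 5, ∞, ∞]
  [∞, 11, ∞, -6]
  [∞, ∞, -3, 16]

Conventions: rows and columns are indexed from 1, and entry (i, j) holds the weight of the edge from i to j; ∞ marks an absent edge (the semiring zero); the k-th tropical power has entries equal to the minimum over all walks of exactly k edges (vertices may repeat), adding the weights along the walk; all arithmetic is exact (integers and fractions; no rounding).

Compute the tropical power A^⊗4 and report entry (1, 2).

A^⊗2:
  [-14, -6, 15, 11]
  [-10, -2, ∞, 15]
  [8, 16, -9, 10]
  [∞, 8, 13, -9]
A^⊗3:
  [-21, -13, 8, 4]
  [-17, -9, 12, 8]
  [1, 2, 7, -15]
  [5, 13, -12, 7]
A^⊗4:
  [-28, -20, 1, -3]
  [-24, -16, 5, 1]
  [-6, 2, -18, 1]
  [-2, -1, 4, -18]
Key observation: the optimum is the walk 1->1->1->1->2, with weight (-7) + (-7) + (-7) + 1 = -20.
Optimal value attained by: walk 1->1->1->1->2.
Answer: (A^⊗4)[1][2] = -20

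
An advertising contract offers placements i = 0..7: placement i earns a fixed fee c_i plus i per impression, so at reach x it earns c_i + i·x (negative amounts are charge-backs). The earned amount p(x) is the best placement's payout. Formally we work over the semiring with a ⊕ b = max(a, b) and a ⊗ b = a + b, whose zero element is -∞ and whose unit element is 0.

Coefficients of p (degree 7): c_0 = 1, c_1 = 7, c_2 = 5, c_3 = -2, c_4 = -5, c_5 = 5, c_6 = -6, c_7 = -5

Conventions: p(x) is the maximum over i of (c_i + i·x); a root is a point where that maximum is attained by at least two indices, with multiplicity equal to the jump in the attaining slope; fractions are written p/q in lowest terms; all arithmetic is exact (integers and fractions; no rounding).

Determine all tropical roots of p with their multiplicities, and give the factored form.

hull edge (i=0, c=1) to (i=1, c=7): slope 6, span 1
hull edge (i=1, c=7) to (i=5, c=5): slope -1/2, span 4
hull edge (i=5, c=5) to (i=7, c=-5): slope -5, span 2
Factored form: p(x) = -5 ⊗ (x ⊕ (-6)) ⊗ (x ⊕ 1/2) ⊗ (x ⊕ 1/2) ⊗ (x ⊕ 1/2) ⊗ (x ⊕ 1/2) ⊗ (x ⊕ 5) ⊗ (x ⊕ 5)
Answer: roots = -6 (mult 1), 1/2 (mult 4), 5 (mult 2)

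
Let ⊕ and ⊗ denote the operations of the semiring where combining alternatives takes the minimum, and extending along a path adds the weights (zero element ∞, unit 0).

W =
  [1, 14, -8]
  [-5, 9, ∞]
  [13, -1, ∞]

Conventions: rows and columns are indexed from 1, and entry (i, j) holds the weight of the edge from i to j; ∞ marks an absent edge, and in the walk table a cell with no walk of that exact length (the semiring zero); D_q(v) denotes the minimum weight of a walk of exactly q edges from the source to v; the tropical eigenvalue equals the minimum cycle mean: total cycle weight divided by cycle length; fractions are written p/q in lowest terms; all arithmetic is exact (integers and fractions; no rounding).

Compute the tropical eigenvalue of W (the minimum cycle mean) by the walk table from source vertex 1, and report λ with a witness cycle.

q=0: [0, ∞, ∞]
q=1: [1, 14, -8]
q=2: [2, -9, -7]
q=3: [-14, -8, -6]
Optimal cycle mean attained by: cycle 1->3->2->1, total (-8) + (-1) + (-5), length 3.
Answer: λ = -14/3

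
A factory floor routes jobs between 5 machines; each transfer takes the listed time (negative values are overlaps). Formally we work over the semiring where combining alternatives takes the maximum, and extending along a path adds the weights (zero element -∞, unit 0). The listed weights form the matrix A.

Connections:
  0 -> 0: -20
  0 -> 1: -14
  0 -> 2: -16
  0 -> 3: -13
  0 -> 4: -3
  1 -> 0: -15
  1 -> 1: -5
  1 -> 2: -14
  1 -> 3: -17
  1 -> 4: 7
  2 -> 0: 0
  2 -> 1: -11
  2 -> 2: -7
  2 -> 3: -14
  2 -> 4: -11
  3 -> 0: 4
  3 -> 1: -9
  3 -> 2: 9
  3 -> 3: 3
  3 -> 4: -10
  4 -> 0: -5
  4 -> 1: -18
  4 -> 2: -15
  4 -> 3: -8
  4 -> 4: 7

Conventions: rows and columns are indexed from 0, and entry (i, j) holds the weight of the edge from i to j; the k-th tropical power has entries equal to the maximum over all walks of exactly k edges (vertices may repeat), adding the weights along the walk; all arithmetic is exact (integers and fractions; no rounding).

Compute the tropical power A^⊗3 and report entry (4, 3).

A^⊗2:
  [-8, -19, -4, -10, 4]
  [2, -10, -8, -1, 14]
  [-7, -14, -5, -11, -3]
  [9, -2, 12, 6, 1]
  [2, -11, 1, -1, 14]
A^⊗3:
  [-1, -14, -1, -4, 11]
  [9, -4, 8, 6, 21]
  [-5, -16, -2, -8, 4]
  [12, 1, 15, 9, 8]
  [9, -4, 8, 6, 21]
Key observation: the optimum is the walk 4->4->4->3, with weight 7 + 7 + (-8) = 6.
Optimal value attained by: walk 4->4->4->3.
Answer: (A^⊗3)[4][3] = 6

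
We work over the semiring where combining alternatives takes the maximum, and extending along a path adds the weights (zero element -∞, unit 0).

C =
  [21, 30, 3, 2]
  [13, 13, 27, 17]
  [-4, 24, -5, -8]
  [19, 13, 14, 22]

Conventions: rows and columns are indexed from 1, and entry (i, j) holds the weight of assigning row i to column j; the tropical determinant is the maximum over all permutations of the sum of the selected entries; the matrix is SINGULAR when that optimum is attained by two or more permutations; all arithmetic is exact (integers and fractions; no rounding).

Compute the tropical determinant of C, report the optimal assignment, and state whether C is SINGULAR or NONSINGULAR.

σ = (1, 2, 3, 4): 21 + 13 + (-5) + 22 = 51
σ = (1, 2, 4, 3): 21 + 13 + (-8) + 14 = 40
σ = (1, 3, 2, 4): 21 + 27 + 24 + 22 = 94
σ = (1, 3, 4, 2): 21 + 27 + (-8) + 13 = 53
σ = (1, 4, 2, 3): 21 + 17 + 24 + 14 = 76
σ = (1, 4, 3, 2): 21 + 17 + (-5) + 13 = 46
σ = (2, 1, 3, 4): 30 + 13 + (-5) + 22 = 60
σ = (2, 1, 4, 3): 30 + 13 + (-8) + 14 = 49
σ = (2, 3, 1, 4): 30 + 27 + (-4) + 22 = 75
σ = (2, 3, 4, 1): 30 + 27 + (-8) + 19 = 68
σ = (2, 4, 1, 3): 30 + 17 + (-4) + 14 = 57
σ = (2, 4, 3, 1): 30 + 17 + (-5) + 19 = 61
σ = (3, 1, 2, 4): 3 + 13 + 24 + 22 = 62
σ = (3, 1, 4, 2): 3 + 13 + (-8) + 13 = 21
σ = (3, 2, 1, 4): 3 + 13 + (-4) + 22 = 34
σ = (3, 2, 4, 1): 3 + 13 + (-8) + 19 = 27
σ = (3, 4, 1, 2): 3 + 17 + (-4) + 13 = 29
σ = (3, 4, 2, 1): 3 + 17 + 24 + 19 = 63
σ = (4, 1, 2, 3): 2 + 13 + 24 + 14 = 53
σ = (4, 1, 3, 2): 2 + 13 + (-5) + 13 = 23
σ = (4, 2, 1, 3): 2 + 13 + (-4) + 14 = 25
σ = (4, 2, 3, 1): 2 + 13 + (-5) + 19 = 29
σ = (4, 3, 1, 2): 2 + 27 + (-4) + 13 = 38
σ = (4, 3, 2, 1): 2 + 27 + 24 + 19 = 72
Optimal value attained by: σ = (1, 3, 2, 4).
Answer: det⊕(C) = 94; verdict: NONSINGULAR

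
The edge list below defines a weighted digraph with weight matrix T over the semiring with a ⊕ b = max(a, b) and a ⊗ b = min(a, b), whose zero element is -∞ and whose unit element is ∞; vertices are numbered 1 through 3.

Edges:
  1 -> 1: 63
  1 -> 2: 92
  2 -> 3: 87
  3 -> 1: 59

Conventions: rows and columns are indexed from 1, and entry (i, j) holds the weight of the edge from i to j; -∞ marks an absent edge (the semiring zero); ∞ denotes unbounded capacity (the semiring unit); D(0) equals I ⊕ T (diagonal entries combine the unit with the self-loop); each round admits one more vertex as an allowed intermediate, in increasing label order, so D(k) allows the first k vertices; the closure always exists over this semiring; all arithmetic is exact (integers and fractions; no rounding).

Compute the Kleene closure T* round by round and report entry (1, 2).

D(0):
  [∞, 92, -∞]
  [-∞, ∞, 87]
  [59, -∞, ∞]
D(1):
  [∞, 92, -∞]
  [-∞, ∞, 87]
  [59, 59, ∞]
D(2):
  [∞, 92, 87]
  [-∞, ∞, 87]
  [59, 59, ∞]
D(3):
  [∞, 92, 87]
  [59, ∞, 87]
  [59, 59, ∞]
Answer: T*[1][2] = 92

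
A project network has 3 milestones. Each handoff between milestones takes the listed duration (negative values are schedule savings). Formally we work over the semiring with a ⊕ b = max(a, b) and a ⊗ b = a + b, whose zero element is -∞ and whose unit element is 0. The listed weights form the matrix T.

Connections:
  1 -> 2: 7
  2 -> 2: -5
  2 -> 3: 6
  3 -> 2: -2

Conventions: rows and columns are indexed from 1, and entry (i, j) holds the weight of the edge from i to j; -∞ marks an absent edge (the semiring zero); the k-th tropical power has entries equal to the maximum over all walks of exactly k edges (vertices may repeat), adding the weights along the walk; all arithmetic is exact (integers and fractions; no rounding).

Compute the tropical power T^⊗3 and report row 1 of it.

T^⊗2:
  [-∞, 2, 13]
  [-∞, 4, 1]
  [-∞, -7, 4]
T^⊗3:
  [-∞, 11, 8]
  [-∞, -1, 10]
  [-∞, 2, -1]
Answer: row 1 of T^⊗3 = [-∞, 11, 8]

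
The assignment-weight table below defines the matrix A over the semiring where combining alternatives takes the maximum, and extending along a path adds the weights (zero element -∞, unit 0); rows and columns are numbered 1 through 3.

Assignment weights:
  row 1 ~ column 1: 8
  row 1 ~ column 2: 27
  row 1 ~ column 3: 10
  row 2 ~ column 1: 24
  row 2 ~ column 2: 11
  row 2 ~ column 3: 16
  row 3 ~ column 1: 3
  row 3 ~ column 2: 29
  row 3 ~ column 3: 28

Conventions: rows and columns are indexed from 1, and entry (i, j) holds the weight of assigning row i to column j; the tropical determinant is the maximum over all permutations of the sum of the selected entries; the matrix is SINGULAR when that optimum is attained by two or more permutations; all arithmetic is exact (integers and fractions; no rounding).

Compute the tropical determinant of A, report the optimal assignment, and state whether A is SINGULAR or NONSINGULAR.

σ = (1, 2, 3): 8 + 11 + 28 = 47
σ = (1, 3, 2): 8 + 16 + 29 = 53
σ = (2, 1, 3): 27 + 24 + 28 = 79
σ = (2, 3, 1): 27 + 16 + 3 = 46
σ = (3, 1, 2): 10 + 24 + 29 = 63
σ = (3, 2, 1): 10 + 11 + 3 = 24
Optimal value attained by: σ = (2, 1, 3).
Answer: det⊕(A) = 79; verdict: NONSINGULAR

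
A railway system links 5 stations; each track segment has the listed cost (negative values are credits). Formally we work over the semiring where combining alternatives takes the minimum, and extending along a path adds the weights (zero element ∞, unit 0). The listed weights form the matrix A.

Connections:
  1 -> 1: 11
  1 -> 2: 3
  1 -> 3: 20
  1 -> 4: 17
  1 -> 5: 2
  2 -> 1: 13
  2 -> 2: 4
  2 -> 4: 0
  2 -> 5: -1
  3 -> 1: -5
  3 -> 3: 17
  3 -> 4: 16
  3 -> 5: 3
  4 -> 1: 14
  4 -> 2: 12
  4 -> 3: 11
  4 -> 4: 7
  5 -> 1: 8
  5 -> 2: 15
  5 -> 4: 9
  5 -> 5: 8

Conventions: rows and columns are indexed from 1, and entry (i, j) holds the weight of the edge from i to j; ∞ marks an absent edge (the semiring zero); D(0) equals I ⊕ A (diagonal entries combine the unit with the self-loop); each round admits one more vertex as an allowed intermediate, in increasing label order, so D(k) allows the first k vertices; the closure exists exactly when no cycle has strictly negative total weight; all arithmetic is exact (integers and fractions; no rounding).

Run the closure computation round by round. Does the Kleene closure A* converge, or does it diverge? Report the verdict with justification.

D(0):
  [0, 3, 20, 17, 2]
  [13, 0, ∞, 0, -1]
  [-5, ∞, 0, 16, 3]
  [14, 12, 11, 0, ∞]
  [8, 15, ∞, 9, 0]
D(1):
  [0, 3, 20, 17, 2]
  [13, 0, 33, 0, -1]
  [-5, -2, 0, 12, -3]
  [14, 12, 11, 0, 16]
  [8, 11, 28, 9, 0]
D(2):
  [0, 3, 20, 3, 2]
  [13, 0, 33, 0, -1]
  [-5, -2, 0, -2, -3]
  [14, 12, 11, 0, 11]
  [8, 11, 28, 9, 0]
D(3):
  [0, 3, 20, 3, 2]
  [13, 0, 33, 0, -1]
  [-5, -2, 0, -2, -3]
  [6, 9, 11, 0, 8]
  [8, 11, 28, 9, 0]
D(4):
  [0, 3, 14, 3, 2]
  [6, 0, 11, 0, -1]
  [-5, -2, 0, -2, -3]
  [6, 9, 11, 0, 8]
  [8, 11, 20, 9, 0]
D(5):
  [0, 3, 14, 3, 2]
  [6, 0, 11, 0, -1]
  [-5, -2, 0, -2, -3]
  [6, 9, 11, 0, 8]
  [8, 11, 20, 9, 0]
Key observation: every diagonal entry stays at the unit through all rounds, so no improving cycle exists.
Answer: CONVERGES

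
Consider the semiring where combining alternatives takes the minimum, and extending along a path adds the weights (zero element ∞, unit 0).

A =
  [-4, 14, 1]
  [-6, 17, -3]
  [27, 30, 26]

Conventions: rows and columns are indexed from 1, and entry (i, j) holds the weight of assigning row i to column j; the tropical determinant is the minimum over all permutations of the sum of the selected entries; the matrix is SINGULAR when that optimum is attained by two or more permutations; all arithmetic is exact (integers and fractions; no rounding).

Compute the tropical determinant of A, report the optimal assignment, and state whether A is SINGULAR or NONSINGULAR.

σ = (1, 2, 3): (-4) + 17 + 26 = 39
σ = (1, 3, 2): (-4) + (-3) + 30 = 23
σ = (2, 1, 3): 14 + (-6) + 26 = 34
σ = (2, 3, 1): 14 + (-3) + 27 = 38
σ = (3, 1, 2): 1 + (-6) + 30 = 25
σ = (3, 2, 1): 1 + 17 + 27 = 45
Optimal value attained by: σ = (1, 3, 2).
Answer: det⊕(A) = 23; verdict: NONSINGULAR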